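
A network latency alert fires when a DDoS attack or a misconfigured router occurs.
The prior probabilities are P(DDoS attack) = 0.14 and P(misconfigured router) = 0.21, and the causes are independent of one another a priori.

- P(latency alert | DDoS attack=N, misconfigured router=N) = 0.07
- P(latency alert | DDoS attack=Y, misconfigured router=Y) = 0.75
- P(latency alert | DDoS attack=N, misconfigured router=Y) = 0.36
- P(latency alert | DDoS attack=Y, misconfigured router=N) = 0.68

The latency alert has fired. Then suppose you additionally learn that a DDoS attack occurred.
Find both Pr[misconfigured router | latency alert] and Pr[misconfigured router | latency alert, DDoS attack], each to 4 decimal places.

Pr[misconfigured router | latency alert] ≈ 0.4149; Pr[misconfigured router | latency alert, DDoS attack] ≈ 0.2267

For the numerator, keep only misconfigured router=true terms: 0.065016 + 0.022050 = 0.087066
Denominator P(latency alert): 0.07·0.86·0.79 + 0.36·0.86·0.21 + 0.68·0.14·0.79 + 0.75·0.14·0.21 = 0.209832
P(misconfigured router | latency alert) = 0.087066/0.209832 ≈ 0.4149

With the extra evidence:
By total probability over both values of misconfigured router:
  P(latency alert | DDoS attack) = 0.68×0.79 + 0.75×0.21
        = 0.537200 + 0.157500 = 0.694700
Configurations with misconfigured router contribute 0.157500, so
  P(misconfigured router | latency alert, DDoS attack) = 0.157500 / 0.694700 ≈ 0.2267
Conditioning on DDoS attack lowers the posterior on misconfigured router: the classic explaining-away effect in a common-effect structure.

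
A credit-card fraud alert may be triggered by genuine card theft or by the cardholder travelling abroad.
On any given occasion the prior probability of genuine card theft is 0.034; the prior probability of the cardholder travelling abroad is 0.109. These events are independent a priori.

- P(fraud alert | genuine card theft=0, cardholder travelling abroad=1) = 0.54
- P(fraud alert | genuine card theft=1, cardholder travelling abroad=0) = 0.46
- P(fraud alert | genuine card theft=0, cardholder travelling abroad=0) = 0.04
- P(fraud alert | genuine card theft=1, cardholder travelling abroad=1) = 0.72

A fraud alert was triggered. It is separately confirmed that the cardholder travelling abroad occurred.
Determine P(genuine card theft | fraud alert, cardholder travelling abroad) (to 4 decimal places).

Weight on genuine card theft=true, given the evidence: 0.72×0.034 = 0.024480
Denominator P(fraud alert | cardholder travelling abroad): 0.54×0.966 + 0.72×0.034 = 0.546120
Posterior = 0.024480 / 0.546120 ≈ 0.0448

P(genuine card theft | fraud alert, cardholder travelling abroad) ≈ 0.0448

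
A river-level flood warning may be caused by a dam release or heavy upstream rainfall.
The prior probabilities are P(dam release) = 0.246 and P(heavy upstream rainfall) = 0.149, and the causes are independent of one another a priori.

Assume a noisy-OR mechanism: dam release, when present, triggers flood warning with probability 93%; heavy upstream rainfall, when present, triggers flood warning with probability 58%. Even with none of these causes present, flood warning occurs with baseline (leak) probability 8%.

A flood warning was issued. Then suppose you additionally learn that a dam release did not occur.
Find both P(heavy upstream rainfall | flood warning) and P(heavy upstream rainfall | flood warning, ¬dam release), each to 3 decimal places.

P(heavy upstream rainfall | flood warning) ≈ 0.297; P(heavy upstream rainfall | flood warning, ¬dam release) ≈ 0.573

Under noisy-OR, P(flood warning | causes) = 1 − (1−0.08)·∏(1−qᵢ) over the active causes.
Enumerate the 4 (dam release, heavy upstream rainfall) configurations and weight by the priors:
  P(flood warning) = 0.08×0.754×0.851 + 0.6136×0.754×0.149 + 0.9356×0.246×0.851 + 0.972952×0.246×0.149
        = 0.051332 + 0.068936 + 0.195864 + 0.035663 = 0.351795
Configurations with heavy upstream rainfall contribute 0.104599, so
  P(heavy upstream rainfall | flood warning) = 0.104599 / 0.351795 ≈ 0.297

Now condition on the additional information:
P(flood warning | ¬dam release) = 0.08*0.851 + 0.6136*0.149 = 0.068080 + 0.091426 = 0.159506
The heavy upstream rainfall-present share is 0.6136*0.149 = 0.091426.
So P(heavy upstream rainfall | flood warning, ¬dam release) = 0.091426/0.159506 ≈ 0.573.
With dam release excluded, heavy upstream rainfall must carry more of the explanatory weight for the flood warning.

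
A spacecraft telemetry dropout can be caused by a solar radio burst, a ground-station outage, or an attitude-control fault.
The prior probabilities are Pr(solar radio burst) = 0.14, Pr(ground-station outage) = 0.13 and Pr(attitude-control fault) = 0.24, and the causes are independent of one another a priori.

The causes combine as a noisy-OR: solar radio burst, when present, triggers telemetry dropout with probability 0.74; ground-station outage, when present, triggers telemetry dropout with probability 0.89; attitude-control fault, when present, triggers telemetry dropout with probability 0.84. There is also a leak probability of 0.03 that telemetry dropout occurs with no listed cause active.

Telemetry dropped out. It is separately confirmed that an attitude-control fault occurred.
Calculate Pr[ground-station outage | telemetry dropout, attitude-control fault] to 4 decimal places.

Under noisy-OR, P(telemetry dropout | causes) = 1 − (1−0.03)·∏(1−qᵢ) over the active causes.
P(telemetry dropout | attitude-control fault) = 0.8448*0.86*0.87 + 0.982928*0.86*0.13 + 0.959648*0.14*0.87 + 0.995561*0.14*0.13 = 0.632079 + 0.109891 + 0.116885 + 0.018119 = 0.876974
Of this, 0.128010 comes from 0.109891 + 0.018119 (the ground-station outage=true cases).
Hence the posterior is 0.128010/0.876974 ≈ 0.1460.

Pr[ground-station outage | telemetry dropout, attitude-control fault] ≈ 0.1460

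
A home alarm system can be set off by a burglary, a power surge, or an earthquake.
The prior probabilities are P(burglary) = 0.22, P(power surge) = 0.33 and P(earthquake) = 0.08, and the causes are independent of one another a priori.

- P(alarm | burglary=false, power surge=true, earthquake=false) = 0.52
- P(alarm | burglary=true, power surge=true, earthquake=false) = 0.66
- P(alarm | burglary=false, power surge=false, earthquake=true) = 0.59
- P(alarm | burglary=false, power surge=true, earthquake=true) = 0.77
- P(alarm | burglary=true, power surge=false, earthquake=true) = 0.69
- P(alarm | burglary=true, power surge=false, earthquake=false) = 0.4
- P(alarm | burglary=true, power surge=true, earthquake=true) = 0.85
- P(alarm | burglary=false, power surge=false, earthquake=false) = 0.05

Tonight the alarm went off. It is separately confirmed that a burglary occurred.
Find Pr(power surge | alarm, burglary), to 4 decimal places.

Pr(power surge | alarm, burglary) ≈ 0.4400

Weight on power surge=true, given the evidence: 0.200376 + 0.022440 = 0.222816
The normalizing constant is 0.4·0.67·0.92 + 0.69·0.67·0.08 + 0.66·0.33·0.92 + 0.85·0.33·0.08 = 0.506360
Posterior = 0.222816 / 0.506360 ≈ 0.4400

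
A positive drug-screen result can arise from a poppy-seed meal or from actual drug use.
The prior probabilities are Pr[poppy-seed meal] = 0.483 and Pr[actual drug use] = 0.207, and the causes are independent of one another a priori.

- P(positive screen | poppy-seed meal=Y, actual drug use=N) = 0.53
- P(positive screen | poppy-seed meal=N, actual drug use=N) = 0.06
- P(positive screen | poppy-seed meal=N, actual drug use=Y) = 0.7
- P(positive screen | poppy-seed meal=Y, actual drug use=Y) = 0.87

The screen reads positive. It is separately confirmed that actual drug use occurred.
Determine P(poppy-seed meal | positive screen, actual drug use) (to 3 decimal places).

P(poppy-seed meal | positive screen, actual drug use) ≈ 0.537

P(positive screen | actual drug use) = 0.7*0.517 + 0.87*0.483 = 0.361900 + 0.420210 = 0.782110
Restricting to configurations with poppy-seed meal present: 0.87*0.483 = 0.420210.
Hence the posterior is 0.420210/0.782110 ≈ 0.537.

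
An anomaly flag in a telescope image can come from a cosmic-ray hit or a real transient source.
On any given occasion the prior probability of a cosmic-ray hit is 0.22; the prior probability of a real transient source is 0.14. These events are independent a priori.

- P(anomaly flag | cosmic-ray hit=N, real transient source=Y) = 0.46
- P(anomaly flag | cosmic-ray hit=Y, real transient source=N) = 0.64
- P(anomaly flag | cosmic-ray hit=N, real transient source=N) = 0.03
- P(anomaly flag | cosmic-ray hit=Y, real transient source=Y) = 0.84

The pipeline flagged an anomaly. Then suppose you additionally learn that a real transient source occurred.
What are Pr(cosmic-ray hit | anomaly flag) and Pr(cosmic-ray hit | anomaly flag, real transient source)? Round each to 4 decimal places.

Pr(cosmic-ray hit | anomaly flag) ≈ 0.6763; Pr(cosmic-ray hit | anomaly flag, real transient source) ≈ 0.3400

Sum P(anomaly flag|·) weighted by the priors over the 4 (cosmic-ray hit, real transient source) configurations:
  P(anomaly flag) = 0.03*0.78*0.86 + 0.46*0.78*0.14 + 0.64*0.22*0.86 + 0.84*0.22*0.14
        = 0.020124 + 0.050232 + 0.121088 + 0.025872 = 0.217316
Keeping only the cosmic-ray hit-present terms gives 0.146960, so
  P(cosmic-ray hit | anomaly flag) = 0.146960 / 0.217316 ≈ 0.6763

With the extra evidence:
P(anomaly flag | real transient source) = 0.46×0.78 + 0.84×0.22 = 0.358800 + 0.184800 = 0.543600
Of this, 0.184800 comes from 0.84×0.22 (the cosmic-ray hit=true cases).
So P(cosmic-ray hit | anomaly flag, real transient source) = 0.184800/0.543600 ≈ 0.3400.
The drop from 0.6763 to 0.3400 is the explaining-away (discounting) effect.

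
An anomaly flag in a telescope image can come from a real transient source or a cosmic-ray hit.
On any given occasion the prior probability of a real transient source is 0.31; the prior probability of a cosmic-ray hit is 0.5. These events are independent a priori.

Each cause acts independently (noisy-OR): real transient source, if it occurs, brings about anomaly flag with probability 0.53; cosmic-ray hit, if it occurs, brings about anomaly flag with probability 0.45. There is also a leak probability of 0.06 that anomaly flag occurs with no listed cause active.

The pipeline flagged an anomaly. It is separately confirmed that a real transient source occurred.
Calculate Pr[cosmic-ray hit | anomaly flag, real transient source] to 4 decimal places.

Pr[cosmic-ray hit | anomaly flag, real transient source] ≈ 0.5756

Under noisy-OR, P(anomaly flag | causes) = 1 − (1−0.06)·∏(1−qᵢ) over the active causes.
Enumerate both values of cosmic-ray hit and weight by the priors:
  P(anomaly flag | real transient source) = 0.5582×0.5 + 0.75701×0.5
        = 0.279100 + 0.378505 = 0.657605
Configurations with cosmic-ray hit contribute 0.378505, so
  P(cosmic-ray hit | anomaly flag, real transient source) = 0.378505 / 0.657605 ≈ 0.5756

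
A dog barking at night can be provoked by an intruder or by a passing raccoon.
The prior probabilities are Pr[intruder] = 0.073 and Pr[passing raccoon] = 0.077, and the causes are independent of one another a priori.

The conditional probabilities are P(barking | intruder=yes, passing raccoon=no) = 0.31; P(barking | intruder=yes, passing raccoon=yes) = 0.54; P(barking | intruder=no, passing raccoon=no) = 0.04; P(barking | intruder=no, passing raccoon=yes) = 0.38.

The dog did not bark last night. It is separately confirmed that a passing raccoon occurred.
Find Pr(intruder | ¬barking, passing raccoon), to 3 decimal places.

Enumerate both values of intruder and weight by the priors:
  P(¬barking | passing raccoon) = 0.62×0.927 + 0.46×0.073
        = 0.574740 + 0.033580 = 0.608320
The terms with intruder present sum to 0.033580, so
  P(intruder | ¬barking, passing raccoon) = 0.033580 / 0.608320 ≈ 0.055

Pr(intruder | ¬barking, passing raccoon) ≈ 0.055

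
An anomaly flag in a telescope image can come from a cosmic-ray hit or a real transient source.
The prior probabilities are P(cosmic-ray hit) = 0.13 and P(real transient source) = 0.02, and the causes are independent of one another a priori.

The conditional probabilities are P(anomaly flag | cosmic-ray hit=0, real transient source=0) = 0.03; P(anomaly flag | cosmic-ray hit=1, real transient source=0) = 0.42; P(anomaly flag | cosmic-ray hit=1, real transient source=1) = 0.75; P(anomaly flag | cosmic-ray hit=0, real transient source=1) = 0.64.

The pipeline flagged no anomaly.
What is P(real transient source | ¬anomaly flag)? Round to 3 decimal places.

P(real transient source | ¬anomaly flag) ≈ 0.008

Sum P(¬anomaly flag|·) weighted by the priors over the 4 (cosmic-ray hit, real transient source) configurations:
  P(¬anomaly flag) = 0.97×0.87×0.98 + 0.36×0.87×0.02 + 0.58×0.13×0.98 + 0.25×0.13×0.02
        = 0.827022 + 0.006264 + 0.073892 + 0.000650 = 0.907828
The terms with real transient source present sum to 0.006914, so
  P(real transient source | ¬anomaly flag) = 0.006914 / 0.907828 ≈ 0.008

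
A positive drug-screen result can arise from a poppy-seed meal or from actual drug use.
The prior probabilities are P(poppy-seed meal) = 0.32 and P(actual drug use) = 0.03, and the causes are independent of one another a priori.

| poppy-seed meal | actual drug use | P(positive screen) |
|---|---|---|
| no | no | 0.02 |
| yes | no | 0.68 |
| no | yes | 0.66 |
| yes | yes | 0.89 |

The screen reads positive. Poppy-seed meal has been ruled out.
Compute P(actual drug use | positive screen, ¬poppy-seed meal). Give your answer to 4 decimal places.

P(positive screen | ¬poppy-seed meal) = 0.02×0.97 + 0.66×0.03 = 0.019400 + 0.019800 = 0.039200
Of this, 0.019800 comes from 0.66×0.03 (the actual drug use=true cases).
Hence the posterior is 0.019800/0.039200 ≈ 0.5051.

P(actual drug use | positive screen, ¬poppy-seed meal) ≈ 0.5051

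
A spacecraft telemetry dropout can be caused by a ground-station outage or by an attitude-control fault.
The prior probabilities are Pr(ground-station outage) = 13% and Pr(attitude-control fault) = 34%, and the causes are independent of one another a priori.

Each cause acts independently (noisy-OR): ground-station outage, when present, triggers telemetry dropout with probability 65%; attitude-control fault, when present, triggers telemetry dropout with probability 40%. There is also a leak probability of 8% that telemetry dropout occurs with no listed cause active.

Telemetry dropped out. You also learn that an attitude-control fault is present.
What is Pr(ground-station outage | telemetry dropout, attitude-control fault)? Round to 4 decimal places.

Pr(ground-station outage | telemetry dropout, attitude-control fault) ≈ 0.2120

Under noisy-OR, P(telemetry dropout | causes) = 1 − (1−0.08)·∏(1−qᵢ) over the active causes.
P(telemetry dropout | attitude-control fault) = 0.448·0.87 + 0.8068·0.13 = 0.389760 + 0.104884 = 0.494644
Restricting to configurations with ground-station outage present: 0.8068·0.13 = 0.104884.
Hence the posterior is 0.104884/0.494644 ≈ 0.2120.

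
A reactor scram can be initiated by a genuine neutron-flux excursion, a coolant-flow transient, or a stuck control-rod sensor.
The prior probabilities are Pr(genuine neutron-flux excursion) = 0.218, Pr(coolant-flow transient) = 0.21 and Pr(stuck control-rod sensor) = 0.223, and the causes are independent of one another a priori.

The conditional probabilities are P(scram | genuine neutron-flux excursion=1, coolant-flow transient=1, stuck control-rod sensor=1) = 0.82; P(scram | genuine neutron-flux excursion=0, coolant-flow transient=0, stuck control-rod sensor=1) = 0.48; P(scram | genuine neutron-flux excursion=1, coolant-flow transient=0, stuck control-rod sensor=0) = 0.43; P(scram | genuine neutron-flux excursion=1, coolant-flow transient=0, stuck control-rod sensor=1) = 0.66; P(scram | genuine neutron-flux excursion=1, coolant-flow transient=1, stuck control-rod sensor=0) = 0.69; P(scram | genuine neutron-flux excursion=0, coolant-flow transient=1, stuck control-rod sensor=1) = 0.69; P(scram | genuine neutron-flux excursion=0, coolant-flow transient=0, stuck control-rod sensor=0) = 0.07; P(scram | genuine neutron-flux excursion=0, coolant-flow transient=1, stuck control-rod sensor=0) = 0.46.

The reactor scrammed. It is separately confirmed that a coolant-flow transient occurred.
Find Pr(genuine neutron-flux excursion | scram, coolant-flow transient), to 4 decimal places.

By total probability over the 4 (genuine neutron-flux excursion, stuck control-rod sensor) configurations:
  P(scram | coolant-flow transient) = 0.46·0.782·0.777 + 0.69·0.782·0.223 + 0.69·0.218·0.777 + 0.82·0.218·0.223
        = 0.279502 + 0.120326 + 0.116876 + 0.039863 = 0.556567
Keeping only the genuine neutron-flux excursion-present terms gives 0.156739, so
  P(genuine neutron-flux excursion | scram, coolant-flow transient) = 0.156739 / 0.556567 ≈ 0.2816

Pr(genuine neutron-flux excursion | scram, coolant-flow transient) ≈ 0.2816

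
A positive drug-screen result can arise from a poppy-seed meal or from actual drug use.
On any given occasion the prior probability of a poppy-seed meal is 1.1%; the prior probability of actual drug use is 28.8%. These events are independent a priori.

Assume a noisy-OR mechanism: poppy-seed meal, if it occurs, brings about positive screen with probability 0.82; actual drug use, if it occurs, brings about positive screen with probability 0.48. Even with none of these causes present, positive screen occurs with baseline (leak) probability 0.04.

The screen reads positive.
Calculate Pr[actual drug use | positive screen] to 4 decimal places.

Pr[actual drug use | positive screen] ≈ 0.8077

Under noisy-OR, P(positive screen | causes) = 1 − (1−0.04)·∏(1−qᵢ) over the active causes.
By total probability over the 4 (poppy-seed meal, actual drug use) configurations:
  P(positive screen) = 0.04×0.989×0.712 + 0.5008×0.989×0.288 + 0.8272×0.011×0.712 + 0.910144×0.011×0.288
        = 0.028167 + 0.142644 + 0.006479 + 0.002883 = 0.180173
The terms with actual drug use present sum to 0.145527, so
  P(actual drug use | positive screen) = 0.145527 / 0.180173 ≈ 0.8077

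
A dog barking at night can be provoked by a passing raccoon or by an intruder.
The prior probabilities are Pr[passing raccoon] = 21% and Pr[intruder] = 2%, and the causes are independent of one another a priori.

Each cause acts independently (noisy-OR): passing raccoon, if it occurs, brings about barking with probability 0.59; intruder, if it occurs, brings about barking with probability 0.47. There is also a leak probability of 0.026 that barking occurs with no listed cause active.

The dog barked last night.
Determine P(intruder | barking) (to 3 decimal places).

Under noisy-OR, P(barking | causes) = 1 − (1−0.026)·∏(1−qᵢ) over the active causes.
By total probability over the 4 (passing raccoon, intruder) configurations:
  P(barking) = 0.026×0.79×0.98 + 0.48378×0.79×0.02 + 0.60066×0.21×0.98 + 0.78835×0.21×0.02
        = 0.020129 + 0.007644 + 0.123616 + 0.003311 = 0.154700
The terms with intruder present sum to 0.010955, so
  P(intruder | barking) = 0.010955 / 0.154700 ≈ 0.071

P(intruder | barking) ≈ 0.071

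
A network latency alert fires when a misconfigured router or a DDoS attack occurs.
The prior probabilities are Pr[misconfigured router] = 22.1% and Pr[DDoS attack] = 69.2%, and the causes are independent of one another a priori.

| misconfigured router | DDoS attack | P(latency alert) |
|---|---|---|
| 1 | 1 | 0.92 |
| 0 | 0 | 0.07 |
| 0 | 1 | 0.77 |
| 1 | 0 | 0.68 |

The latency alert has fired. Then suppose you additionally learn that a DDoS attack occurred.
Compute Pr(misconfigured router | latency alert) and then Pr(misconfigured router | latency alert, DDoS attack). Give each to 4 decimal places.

Sum P(latency alert|·) weighted by the priors over the 4 (misconfigured router, DDoS attack) configurations:
  P(latency alert) = 0.07×0.779×0.308 + 0.77×0.779×0.692 + 0.68×0.221×0.308 + 0.92×0.221×0.692
        = 0.016795 + 0.415082 + 0.046286 + 0.140697 = 0.618860
Keeping only the misconfigured router-present terms gives 0.186983, so
  P(misconfigured router | latency alert) = 0.186983 / 0.618860 ≈ 0.3021

Now also conditioning on DDoS attack=true:
P(latency alert | DDoS attack) = 0.77·0.779 + 0.92·0.221 = 0.599830 + 0.203320 = 0.803150
The misconfigured router-present share is 0.92·0.221 = 0.203320.
P(misconfigured router | latency alert, DDoS attack) = 0.203320 / 0.803150 ≈ 0.2532

Pr(misconfigured router | latency alert) ≈ 0.3021; Pr(misconfigured router | latency alert, DDoS attack) ≈ 0.2532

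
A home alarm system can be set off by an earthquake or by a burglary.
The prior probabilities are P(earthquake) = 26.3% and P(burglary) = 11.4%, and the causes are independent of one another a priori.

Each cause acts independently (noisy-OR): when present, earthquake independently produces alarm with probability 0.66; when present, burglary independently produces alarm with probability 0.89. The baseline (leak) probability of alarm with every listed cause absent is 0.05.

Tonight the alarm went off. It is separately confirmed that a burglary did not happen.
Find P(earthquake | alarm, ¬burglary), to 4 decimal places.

Under noisy-OR, P(alarm | causes) = 1 − (1−0.05)·∏(1−qᵢ) over the active causes.
P(alarm | ¬burglary) = 0.05*0.737 + 0.677*0.263 = 0.036850 + 0.178051 = 0.214901
The earthquake-present share is 0.677*0.263 = 0.178051.
So P(earthquake | alarm, ¬burglary) = 0.178051/0.214901 ≈ 0.8285.

P(earthquake | alarm, ¬burglary) ≈ 0.8285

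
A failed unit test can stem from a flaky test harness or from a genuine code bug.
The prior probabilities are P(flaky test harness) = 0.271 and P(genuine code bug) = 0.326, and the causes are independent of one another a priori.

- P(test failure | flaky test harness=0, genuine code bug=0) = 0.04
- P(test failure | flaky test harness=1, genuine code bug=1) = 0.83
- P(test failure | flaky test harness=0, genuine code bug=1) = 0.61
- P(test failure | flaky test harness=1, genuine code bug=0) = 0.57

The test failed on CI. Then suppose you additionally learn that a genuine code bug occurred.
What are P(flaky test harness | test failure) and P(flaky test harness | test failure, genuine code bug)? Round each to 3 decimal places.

By total probability over the 4 (flaky test harness, genuine code bug) configurations:
  P(test failure) = 0.04×0.729×0.674 + 0.61×0.729×0.326 + 0.57×0.271×0.674 + 0.83×0.271×0.326
        = 0.019654 + 0.144969 + 0.104113 + 0.073327 = 0.342063
Configurations with flaky test harness contribute 0.177440, so
  P(flaky test harness | test failure) = 0.177440 / 0.342063 ≈ 0.519

Now also conditioning on genuine code bug=true:
By total probability over both values of flaky test harness:
  P(test failure | genuine code bug) = 0.61×0.729 + 0.83×0.271
        = 0.444690 + 0.224930 = 0.669620
The terms with flaky test harness present sum to 0.224930, so
  P(flaky test harness | test failure, genuine code bug) = 0.224930 / 0.669620 ≈ 0.336

P(flaky test harness | test failure) ≈ 0.519; P(flaky test harness | test failure, genuine code bug) ≈ 0.336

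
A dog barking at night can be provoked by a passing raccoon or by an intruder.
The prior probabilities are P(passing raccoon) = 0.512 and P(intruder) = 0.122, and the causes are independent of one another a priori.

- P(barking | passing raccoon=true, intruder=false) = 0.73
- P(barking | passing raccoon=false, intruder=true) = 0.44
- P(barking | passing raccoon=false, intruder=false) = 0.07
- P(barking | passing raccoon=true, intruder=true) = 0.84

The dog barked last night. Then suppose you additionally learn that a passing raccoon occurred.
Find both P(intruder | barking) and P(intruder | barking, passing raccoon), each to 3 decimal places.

For the numerator, keep only intruder=true terms: 0.026196 + 0.052470 = 0.078666
Normalizer over all consistent configurations: 0.07·0.488·0.878 + 0.44·0.488·0.122 + 0.73·0.512·0.878 + 0.84·0.512·0.122 = 0.436819
P(intruder | barking) = 0.078666/0.436819 ≈ 0.180

Now condition on the additional information:
P(barking | passing raccoon) = 0.73*0.878 + 0.84*0.122 = 0.640940 + 0.102480 = 0.743420
Of this, 0.102480 comes from 0.84*0.122 (the intruder=true cases).
Hence the posterior is 0.102480/0.743420 ≈ 0.138.

P(intruder | barking) ≈ 0.180; P(intruder | barking, passing raccoon) ≈ 0.138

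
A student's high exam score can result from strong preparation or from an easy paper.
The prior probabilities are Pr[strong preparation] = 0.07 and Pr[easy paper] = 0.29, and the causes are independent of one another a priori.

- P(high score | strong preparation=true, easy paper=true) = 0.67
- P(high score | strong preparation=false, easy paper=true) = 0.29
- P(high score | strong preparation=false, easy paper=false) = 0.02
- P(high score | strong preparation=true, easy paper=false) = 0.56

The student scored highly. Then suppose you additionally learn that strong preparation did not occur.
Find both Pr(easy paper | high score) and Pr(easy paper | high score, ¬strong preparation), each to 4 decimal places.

For the numerator, keep only easy paper=true terms: 0.078213 + 0.013601 = 0.091814
Normalizer over all consistent configurations: 0.02*0.93*0.71 + 0.29*0.93*0.29 + 0.56*0.07*0.71 + 0.67*0.07*0.29 = 0.132852
P(easy paper | high score) = 0.091814/0.132852 ≈ 0.6911

Now condition on the additional information:
P(high score | ¬strong preparation) = 0.02*0.71 + 0.29*0.29 = 0.014200 + 0.084100 = 0.098300
Restricting to configurations with easy paper present: 0.29*0.29 = 0.084100.
P(easy paper | high score, ¬strong preparation) = 0.084100 / 0.098300 ≈ 0.8555

Pr(easy paper | high score) ≈ 0.6911; Pr(easy paper | high score, ¬strong preparation) ≈ 0.8555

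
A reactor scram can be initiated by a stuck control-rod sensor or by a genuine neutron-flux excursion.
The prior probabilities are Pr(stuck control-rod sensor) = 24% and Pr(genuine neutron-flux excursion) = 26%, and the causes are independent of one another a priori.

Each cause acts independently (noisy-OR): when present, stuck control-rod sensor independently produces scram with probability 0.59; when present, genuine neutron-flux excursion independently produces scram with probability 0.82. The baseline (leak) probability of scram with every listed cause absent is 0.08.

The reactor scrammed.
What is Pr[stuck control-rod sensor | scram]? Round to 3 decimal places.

Pr[stuck control-rod sensor | scram] ≈ 0.446

Under noisy-OR, P(scram | causes) = 1 − (1−0.08)·∏(1−qᵢ) over the active causes.
Enumerate the 4 (stuck control-rod sensor, genuine neutron-flux excursion) configurations and weight by the priors:
  P(scram) = 0.08×0.76×0.74 + 0.8344×0.76×0.26 + 0.6228×0.24×0.74 + 0.932104×0.24×0.26
        = 0.044992 + 0.164877 + 0.110609 + 0.058163 = 0.378641
Configurations with stuck control-rod sensor contribute 0.168772, so
  P(stuck control-rod sensor | scram) = 0.168772 / 0.378641 ≈ 0.446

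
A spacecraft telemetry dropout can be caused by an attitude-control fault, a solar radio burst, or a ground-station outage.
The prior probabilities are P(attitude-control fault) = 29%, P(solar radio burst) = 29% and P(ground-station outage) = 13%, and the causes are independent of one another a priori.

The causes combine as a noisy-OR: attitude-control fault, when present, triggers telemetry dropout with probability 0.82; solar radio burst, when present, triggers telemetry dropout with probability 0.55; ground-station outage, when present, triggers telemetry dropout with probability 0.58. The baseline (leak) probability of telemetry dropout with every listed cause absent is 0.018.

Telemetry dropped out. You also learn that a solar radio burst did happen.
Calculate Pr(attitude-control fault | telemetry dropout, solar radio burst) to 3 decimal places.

Under noisy-OR, P(telemetry dropout | causes) = 1 − (1−0.018)·∏(1−qᵢ) over the active causes.
By total probability over the 4 (attitude-control fault, ground-station outage) configurations:
  P(telemetry dropout | solar radio burst) = 0.5581×0.71×0.87 + 0.814402×0.71×0.13 + 0.920458×0.29×0.87 + 0.966592×0.29×0.13
        = 0.344738 + 0.075169 + 0.232232 + 0.036441 = 0.688580
Configurations with attitude-control fault contribute 0.268673, so
  P(attitude-control fault | telemetry dropout, solar radio burst) = 0.268673 / 0.688580 ≈ 0.390

Pr(attitude-control fault | telemetry dropout, solar radio burst) ≈ 0.390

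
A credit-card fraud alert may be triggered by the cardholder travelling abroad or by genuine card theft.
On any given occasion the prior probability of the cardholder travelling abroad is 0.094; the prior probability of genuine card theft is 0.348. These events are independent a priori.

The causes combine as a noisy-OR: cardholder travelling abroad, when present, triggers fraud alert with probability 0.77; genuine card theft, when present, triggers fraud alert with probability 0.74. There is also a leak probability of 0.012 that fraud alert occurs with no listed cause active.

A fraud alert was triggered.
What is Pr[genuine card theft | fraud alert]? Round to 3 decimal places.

Under noisy-OR, P(fraud alert | causes) = 1 − (1−0.012)·∏(1−qᵢ) over the active causes.
For the numerator, keep only genuine card theft=true terms: 0.234297 + 0.030779 = 0.265076
Normalizer over all consistent configurations: 0.012*0.906*0.652 + 0.74312*0.906*0.348 + 0.77276*0.094*0.652 + 0.940918*0.094*0.348 = 0.319526
P(genuine card theft | fraud alert) = 0.265076/0.319526 ≈ 0.830

Pr[genuine card theft | fraud alert] ≈ 0.830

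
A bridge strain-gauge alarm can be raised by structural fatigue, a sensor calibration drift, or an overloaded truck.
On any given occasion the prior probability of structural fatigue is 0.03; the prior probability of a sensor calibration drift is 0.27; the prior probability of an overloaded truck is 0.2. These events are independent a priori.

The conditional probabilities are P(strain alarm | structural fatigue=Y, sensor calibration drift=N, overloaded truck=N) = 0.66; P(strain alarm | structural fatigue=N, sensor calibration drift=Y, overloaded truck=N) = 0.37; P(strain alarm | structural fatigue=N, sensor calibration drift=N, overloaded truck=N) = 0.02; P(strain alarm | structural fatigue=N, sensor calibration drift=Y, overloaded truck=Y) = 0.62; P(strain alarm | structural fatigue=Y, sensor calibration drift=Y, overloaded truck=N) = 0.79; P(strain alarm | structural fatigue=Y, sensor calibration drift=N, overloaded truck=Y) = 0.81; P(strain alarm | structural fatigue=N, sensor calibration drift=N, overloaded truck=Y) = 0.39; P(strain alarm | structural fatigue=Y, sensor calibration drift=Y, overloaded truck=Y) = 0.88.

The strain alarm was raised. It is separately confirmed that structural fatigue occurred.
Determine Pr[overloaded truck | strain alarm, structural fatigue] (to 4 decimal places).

Numerator (weight on configurations with overloaded truck): 0.118260 + 0.047520 = 0.165780
The normalizing constant is 0.66·0.73·0.8 + 0.81·0.73·0.2 + 0.79·0.27·0.8 + 0.88·0.27·0.2 = 0.721860
Posterior = 0.165780 / 0.721860 ≈ 0.2297

Pr[overloaded truck | strain alarm, structural fatigue] ≈ 0.2297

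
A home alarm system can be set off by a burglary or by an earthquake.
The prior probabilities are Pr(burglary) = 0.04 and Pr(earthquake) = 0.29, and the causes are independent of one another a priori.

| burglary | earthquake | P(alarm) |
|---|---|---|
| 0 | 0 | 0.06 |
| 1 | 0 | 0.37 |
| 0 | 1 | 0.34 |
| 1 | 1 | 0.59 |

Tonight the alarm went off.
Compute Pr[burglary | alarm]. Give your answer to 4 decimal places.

Pr[burglary | alarm] ≈ 0.1135

Enumerate the 4 (burglary, earthquake) configurations and weight by the priors:
  P(alarm) = 0.06*0.96*0.71 + 0.34*0.96*0.29 + 0.37*0.04*0.71 + 0.59*0.04*0.29
        = 0.040896 + 0.094656 + 0.010508 + 0.006844 = 0.152904
Configurations with burglary contribute 0.017352, so
  P(burglary | alarm) = 0.017352 / 0.152904 ≈ 0.1135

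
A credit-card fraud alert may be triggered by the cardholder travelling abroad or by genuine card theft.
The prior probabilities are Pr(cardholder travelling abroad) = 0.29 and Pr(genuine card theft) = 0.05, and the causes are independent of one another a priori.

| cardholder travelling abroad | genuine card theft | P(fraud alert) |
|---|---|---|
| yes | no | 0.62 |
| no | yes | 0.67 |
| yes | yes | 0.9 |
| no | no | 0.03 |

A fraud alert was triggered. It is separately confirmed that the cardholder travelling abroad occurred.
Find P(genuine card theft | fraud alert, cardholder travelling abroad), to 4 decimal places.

P(genuine card theft | fraud alert, cardholder travelling abroad) ≈ 0.0710

P(fraud alert | cardholder travelling abroad) = 0.62×0.95 + 0.9×0.05 = 0.589000 + 0.045000 = 0.634000
Restricting to configurations with genuine card theft present: 0.9×0.05 = 0.045000.
Hence the posterior is 0.045000/0.634000 ≈ 0.0710.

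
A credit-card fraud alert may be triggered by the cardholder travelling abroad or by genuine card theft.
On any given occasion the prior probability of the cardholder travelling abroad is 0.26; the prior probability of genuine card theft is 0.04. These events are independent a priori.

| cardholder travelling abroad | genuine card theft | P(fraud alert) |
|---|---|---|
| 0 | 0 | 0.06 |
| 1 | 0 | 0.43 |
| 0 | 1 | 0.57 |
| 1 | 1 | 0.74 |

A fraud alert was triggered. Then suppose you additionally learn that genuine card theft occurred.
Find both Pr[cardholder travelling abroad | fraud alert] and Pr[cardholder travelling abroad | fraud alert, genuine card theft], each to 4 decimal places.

Sum P(fraud alert|·) weighted by the priors over the 4 (cardholder travelling abroad, genuine card theft) configurations:
  P(fraud alert) = 0.06·0.74·0.96 + 0.57·0.74·0.04 + 0.43·0.26·0.96 + 0.74·0.26·0.04
        = 0.042624 + 0.016872 + 0.107328 + 0.007696 = 0.174520
Configurations with cardholder travelling abroad contribute 0.115024, so
  P(cardholder travelling abroad | fraud alert) = 0.115024 / 0.174520 ≈ 0.6591

Now also conditioning on genuine card theft=true:
P(fraud alert | genuine card theft) = 0.57×0.74 + 0.74×0.26 = 0.421800 + 0.192400 = 0.614200
The cardholder travelling abroad-present share is 0.74×0.26 = 0.192400.
P(cardholder travelling abroad | fraud alert, genuine card theft) = 0.192400 / 0.614200 ≈ 0.3133

Pr[cardholder travelling abroad | fraud alert] ≈ 0.6591; Pr[cardholder travelling abroad | fraud alert, genuine card theft] ≈ 0.3133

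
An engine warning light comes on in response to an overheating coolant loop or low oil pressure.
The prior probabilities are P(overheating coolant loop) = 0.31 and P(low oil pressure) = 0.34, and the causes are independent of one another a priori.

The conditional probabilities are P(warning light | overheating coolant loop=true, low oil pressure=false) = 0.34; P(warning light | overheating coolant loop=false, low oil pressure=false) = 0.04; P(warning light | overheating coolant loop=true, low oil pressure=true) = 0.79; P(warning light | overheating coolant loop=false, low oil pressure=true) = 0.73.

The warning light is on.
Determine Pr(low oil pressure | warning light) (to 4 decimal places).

By total probability over the 4 (overheating coolant loop, low oil pressure) configurations:
  P(warning light) = 0.04*0.69*0.66 + 0.73*0.69*0.34 + 0.34*0.31*0.66 + 0.79*0.31*0.34
        = 0.018216 + 0.171258 + 0.069564 + 0.083266 = 0.342304
Configurations with low oil pressure contribute 0.254524, so
  P(low oil pressure | warning light) = 0.254524 / 0.342304 ≈ 0.7436

Pr(low oil pressure | warning light) ≈ 0.7436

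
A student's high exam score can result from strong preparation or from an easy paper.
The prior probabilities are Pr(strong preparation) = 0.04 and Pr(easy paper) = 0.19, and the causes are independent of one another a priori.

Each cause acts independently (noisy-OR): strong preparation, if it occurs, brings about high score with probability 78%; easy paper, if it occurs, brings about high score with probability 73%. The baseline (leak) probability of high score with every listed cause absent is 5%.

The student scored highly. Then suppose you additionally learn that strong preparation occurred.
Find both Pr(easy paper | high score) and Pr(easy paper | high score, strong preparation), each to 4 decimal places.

Under noisy-OR, P(high score | causes) = 1 − (1−0.05)·∏(1−qᵢ) over the active causes.
By total probability over the 4 (strong preparation, easy paper) configurations:
  P(high score) = 0.05*0.96*0.81 + 0.7435*0.96*0.19 + 0.791*0.04*0.81 + 0.94357*0.04*0.19
        = 0.038880 + 0.135614 + 0.025628 + 0.007171 = 0.207293
Keeping only the easy paper-present terms gives 0.142785, so
  P(easy paper | high score) = 0.142785 / 0.207293 ≈ 0.6888

Now condition on the additional information:
Numerator (weight on configurations with easy paper): 0.94357·0.19 = 0.179278
Normalizer over all consistent configurations: 0.791·0.81 + 0.94357·0.19 = 0.819988
P(easy paper | high score, strong preparation) = 0.179278/0.819988 ≈ 0.2186

Pr(easy paper | high score) ≈ 0.6888; Pr(easy paper | high score, strong preparation) ≈ 0.2186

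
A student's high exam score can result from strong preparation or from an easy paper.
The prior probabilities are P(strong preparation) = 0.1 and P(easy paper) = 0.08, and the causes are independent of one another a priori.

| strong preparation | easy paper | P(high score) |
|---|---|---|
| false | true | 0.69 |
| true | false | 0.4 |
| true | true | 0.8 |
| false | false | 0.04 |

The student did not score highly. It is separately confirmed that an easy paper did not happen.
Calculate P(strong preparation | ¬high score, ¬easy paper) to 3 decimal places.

By total probability over both values of strong preparation:
  P(¬high score | ¬easy paper) = 0.96·0.9 + 0.6·0.1
        = 0.864000 + 0.060000 = 0.924000
Configurations with strong preparation contribute 0.060000, so
  P(strong preparation | ¬high score, ¬easy paper) = 0.060000 / 0.924000 ≈ 0.065

P(strong preparation | ¬high score, ¬easy paper) ≈ 0.065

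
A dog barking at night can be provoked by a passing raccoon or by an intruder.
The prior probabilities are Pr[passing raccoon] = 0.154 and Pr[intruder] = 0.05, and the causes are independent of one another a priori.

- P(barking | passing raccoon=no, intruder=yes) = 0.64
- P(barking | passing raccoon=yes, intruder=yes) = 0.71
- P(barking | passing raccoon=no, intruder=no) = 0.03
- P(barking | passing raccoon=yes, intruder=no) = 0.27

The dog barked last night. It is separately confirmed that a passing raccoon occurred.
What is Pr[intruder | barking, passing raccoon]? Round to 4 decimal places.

Weight on intruder=true, given the evidence: 0.71*0.05 = 0.035500
Denominator P(barking | passing raccoon): 0.27*0.95 + 0.71*0.05 = 0.292000
P(intruder | barking, passing raccoon) = 0.035500/0.292000 ≈ 0.1216

Pr[intruder | barking, passing raccoon] ≈ 0.1216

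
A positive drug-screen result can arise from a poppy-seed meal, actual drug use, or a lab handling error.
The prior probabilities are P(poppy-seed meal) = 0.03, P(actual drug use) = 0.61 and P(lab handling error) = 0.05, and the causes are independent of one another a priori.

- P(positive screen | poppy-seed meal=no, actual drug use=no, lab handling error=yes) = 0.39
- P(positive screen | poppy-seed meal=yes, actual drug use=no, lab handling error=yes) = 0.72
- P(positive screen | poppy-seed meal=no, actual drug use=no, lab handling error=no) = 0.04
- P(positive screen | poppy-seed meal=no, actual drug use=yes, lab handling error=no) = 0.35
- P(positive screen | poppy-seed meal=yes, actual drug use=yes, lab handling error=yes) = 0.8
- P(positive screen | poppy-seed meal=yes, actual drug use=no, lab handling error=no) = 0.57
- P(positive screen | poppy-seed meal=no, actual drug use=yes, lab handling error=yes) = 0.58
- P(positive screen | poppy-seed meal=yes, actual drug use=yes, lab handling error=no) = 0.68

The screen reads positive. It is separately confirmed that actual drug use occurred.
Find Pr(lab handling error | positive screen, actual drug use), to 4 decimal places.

By total probability over the 4 (poppy-seed meal, lab handling error) configurations:
  P(positive screen | actual drug use) = 0.35×0.97×0.95 + 0.58×0.97×0.05 + 0.68×0.03×0.95 + 0.8×0.03×0.05
        = 0.322525 + 0.028130 + 0.019380 + 0.001200 = 0.371235
Configurations with lab handling error contribute 0.029330, so
  P(lab handling error | positive screen, actual drug use) = 0.029330 / 0.371235 ≈ 0.0790

Pr(lab handling error | positive screen, actual drug use) ≈ 0.0790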